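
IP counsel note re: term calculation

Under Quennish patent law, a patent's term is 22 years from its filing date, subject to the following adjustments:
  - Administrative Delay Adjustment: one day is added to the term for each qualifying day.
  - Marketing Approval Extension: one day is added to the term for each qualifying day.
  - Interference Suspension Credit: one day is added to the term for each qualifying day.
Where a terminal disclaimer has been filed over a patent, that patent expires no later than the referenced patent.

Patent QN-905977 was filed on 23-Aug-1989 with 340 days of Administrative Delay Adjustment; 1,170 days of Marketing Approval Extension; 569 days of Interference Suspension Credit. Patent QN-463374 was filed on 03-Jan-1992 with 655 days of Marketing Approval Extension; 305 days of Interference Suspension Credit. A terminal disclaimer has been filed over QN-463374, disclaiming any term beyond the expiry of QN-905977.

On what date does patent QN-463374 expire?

Natural term of QN-463374:
  Base: filing + 22 years → 3 January 2014.
  Marketing Approval Extension: +655 days → 20 October 2015.
  Interference Suspension Credit: +305 days → 20 August 2016.
Expiry of referenced patent QN-905977:
  Base: filing + 22 years → 23 August 2011.
  Administrative Delay Adjustment: +340 days → 28 July 2012.
  Marketing Approval Extension: +1170 days → 11 October 2015.
  Interference Suspension Credit: +569 days → 2 May 2017.
Terminal disclaimer: QN-463374 expires on the earlier of 20 August 2016 and 2 May 2017.

2016-08-20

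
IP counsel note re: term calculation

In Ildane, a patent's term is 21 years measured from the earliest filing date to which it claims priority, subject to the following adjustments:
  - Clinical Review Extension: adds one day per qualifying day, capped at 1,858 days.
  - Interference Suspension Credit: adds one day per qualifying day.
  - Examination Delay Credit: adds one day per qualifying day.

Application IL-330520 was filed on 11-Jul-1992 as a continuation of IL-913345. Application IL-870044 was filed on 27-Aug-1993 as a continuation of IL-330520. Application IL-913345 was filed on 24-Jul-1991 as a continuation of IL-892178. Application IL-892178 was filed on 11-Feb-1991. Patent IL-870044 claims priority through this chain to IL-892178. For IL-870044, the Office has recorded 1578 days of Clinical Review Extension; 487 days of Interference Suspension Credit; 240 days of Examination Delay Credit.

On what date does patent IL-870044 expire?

2018-06-04

Earliest priority filing: 11 February 1991.
Base term: 11 February 1991 + 21 years → 11 February 2012.
Clinical Review Extension: 1578 days (within the 1858-day cap) → +1578 days → 7 June 2016.
Interference Suspension Credit: +487 days → 7 October 2017.
Examination Delay Credit: +240 days → 4 June 2018.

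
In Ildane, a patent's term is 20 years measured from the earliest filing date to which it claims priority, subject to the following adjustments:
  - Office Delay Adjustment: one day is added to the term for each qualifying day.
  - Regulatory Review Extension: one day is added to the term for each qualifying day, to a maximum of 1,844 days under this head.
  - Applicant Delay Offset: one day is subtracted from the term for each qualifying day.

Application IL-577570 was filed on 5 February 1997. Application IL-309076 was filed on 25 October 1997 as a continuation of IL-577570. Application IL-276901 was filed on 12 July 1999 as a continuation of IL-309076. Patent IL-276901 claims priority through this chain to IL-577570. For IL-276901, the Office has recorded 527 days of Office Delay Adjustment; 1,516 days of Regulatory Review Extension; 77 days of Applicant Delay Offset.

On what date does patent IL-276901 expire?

2022-06-25

Earliest priority filing: 5 February 1997.
Base term: 5 February 1997 + 20 years → 5 February 2017.
Office Delay Adjustment: +527 days → 17 July 2018.
Regulatory Review Extension: 1516 days (within the 1844-day cap) → +1516 days → 10 September 2022.
Applicant Delay Offset: −77 days → 25 June 2022.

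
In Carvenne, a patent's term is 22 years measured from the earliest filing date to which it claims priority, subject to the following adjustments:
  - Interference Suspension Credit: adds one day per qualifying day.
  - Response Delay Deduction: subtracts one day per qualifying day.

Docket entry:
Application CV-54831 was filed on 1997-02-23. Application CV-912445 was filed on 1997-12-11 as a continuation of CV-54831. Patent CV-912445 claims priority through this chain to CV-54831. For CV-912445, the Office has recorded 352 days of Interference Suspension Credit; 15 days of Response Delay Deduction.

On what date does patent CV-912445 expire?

January 26, 2020

Earliest priority filing: 23 February 1997.
Base term: 23 February 1997 + 22 years → 23 February 2019.
Interference Suspension Credit: +352 days → 10 February 2020.
Response Delay Deduction: −15 days → 26 January 2020.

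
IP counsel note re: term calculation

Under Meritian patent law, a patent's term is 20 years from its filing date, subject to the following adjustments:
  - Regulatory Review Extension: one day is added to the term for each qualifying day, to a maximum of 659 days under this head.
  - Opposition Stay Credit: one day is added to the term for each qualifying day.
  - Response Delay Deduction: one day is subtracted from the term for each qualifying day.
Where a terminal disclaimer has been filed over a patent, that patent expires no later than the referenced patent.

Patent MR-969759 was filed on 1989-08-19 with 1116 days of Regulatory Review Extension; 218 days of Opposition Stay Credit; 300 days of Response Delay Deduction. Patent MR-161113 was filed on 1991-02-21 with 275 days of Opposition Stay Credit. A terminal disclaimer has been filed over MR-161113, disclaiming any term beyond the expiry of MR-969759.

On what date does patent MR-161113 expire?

Natural term of MR-161113:
  Base: filing + 20 years → 21 February 2011.
  Opposition Stay Credit: +275 days → 23 November 2011.
Expiry of referenced patent MR-969759:
  Base: filing + 20 years → 19 August 2009.
  Regulatory Review Extension: 1116 days claimed exceeds the 659-day cap, so +659 days → 9 June 2011.
  Opposition Stay Credit: +218 days → 13 January 2012.
  Response Delay Deduction: −300 days → 19 March 2011.
Terminal disclaimer: MR-161113 expires on the earlier of 23 November 2011 and 19 March 2011.

2011-03-19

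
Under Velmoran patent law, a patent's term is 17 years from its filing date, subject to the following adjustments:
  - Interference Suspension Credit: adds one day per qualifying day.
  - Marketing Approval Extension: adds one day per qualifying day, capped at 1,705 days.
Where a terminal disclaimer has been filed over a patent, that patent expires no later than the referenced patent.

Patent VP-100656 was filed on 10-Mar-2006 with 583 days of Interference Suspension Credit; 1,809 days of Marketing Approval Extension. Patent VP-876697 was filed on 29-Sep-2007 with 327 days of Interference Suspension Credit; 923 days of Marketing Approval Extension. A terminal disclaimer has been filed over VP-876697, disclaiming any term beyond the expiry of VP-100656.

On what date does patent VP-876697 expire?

March 2, 2028

Natural term of VP-876697:
  Base: filing + 17 years → 29 September 2024.
  Interference Suspension Credit: +327 days → 22 August 2025.
  Marketing Approval Extension: 923 days (within the 1705-day cap) → +923 days → 2 March 2028.
Expiry of referenced patent VP-100656:
  Base: filing + 17 years → 10 March 2023.
  Interference Suspension Credit: +583 days → 13 October 2024.
  Marketing Approval Extension: 1809 days claimed exceeds the 1705-day cap, so +1705 days → 14 June 2029.
Terminal disclaimer: VP-876697 expires on the earlier of 2 March 2028 and 14 June 2029.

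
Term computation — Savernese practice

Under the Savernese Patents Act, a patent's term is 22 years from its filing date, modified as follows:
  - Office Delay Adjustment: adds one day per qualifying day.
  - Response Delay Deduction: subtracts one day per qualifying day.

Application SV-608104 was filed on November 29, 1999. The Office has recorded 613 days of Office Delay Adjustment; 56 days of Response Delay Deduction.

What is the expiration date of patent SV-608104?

2023-06-09

Base term: filing date + 22 years → 29 November 2021.
Office Delay Adjustment: +613 days → 4 August 2023.
Response Delay Deduction: −56 days → 9 June 2023.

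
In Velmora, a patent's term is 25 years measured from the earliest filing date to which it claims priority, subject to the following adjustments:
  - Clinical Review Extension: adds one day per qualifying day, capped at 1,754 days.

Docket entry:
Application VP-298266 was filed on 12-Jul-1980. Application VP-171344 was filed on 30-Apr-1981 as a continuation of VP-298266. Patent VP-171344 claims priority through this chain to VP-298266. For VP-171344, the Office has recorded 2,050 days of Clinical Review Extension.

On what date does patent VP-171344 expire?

Earliest priority filing: 12 July 1980.
Base term: 12 July 1980 + 25 years → 12 July 2005.
Clinical Review Extension: 2050 days claimed exceeds the 1754-day cap, so +1754 days → 1 May 2010.

2010-05-01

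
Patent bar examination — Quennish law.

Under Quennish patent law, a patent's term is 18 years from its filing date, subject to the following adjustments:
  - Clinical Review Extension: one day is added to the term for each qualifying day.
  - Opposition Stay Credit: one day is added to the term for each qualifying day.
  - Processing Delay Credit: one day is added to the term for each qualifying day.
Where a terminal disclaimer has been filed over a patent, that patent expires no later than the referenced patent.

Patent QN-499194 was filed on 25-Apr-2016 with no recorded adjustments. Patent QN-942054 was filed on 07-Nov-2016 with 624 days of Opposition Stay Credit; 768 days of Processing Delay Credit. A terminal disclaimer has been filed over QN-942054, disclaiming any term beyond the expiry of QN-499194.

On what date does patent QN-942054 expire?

Natural term of QN-942054:
  Base: filing + 18 years → 7 November 2034.
  Opposition Stay Credit: +624 days → 23 July 2036.
  Processing Delay Credit: +768 days → 30 August 2038.
Expiry of referenced patent QN-499194:
  Base: filing + 18 years → 25 April 2034.
Terminal disclaimer: QN-942054 expires on the earlier of 30 August 2038 and 25 April 2034.

2034-04-25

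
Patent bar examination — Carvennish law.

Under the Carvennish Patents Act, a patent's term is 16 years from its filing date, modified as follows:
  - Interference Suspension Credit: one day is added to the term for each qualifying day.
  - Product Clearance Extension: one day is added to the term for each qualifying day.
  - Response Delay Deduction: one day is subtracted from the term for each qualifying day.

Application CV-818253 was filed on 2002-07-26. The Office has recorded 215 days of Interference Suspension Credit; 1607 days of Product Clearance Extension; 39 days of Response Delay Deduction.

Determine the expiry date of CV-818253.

June 13, 2023

Base term: filing date + 16 years → 26 July 2018.
Interference Suspension Credit: +215 days → 26 February 2019.
Product Clearance Extension: +1607 days → 22 July 2023.
Response Delay Deduction: −39 days → 13 June 2023.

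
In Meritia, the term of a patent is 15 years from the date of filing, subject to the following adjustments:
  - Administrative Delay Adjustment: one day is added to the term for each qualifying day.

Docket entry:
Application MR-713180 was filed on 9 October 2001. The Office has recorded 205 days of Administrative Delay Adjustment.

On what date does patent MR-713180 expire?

Base term: filing date + 15 years → 9 October 2016.
Administrative Delay Adjustment: +205 days → 2 May 2017.

May 2, 2017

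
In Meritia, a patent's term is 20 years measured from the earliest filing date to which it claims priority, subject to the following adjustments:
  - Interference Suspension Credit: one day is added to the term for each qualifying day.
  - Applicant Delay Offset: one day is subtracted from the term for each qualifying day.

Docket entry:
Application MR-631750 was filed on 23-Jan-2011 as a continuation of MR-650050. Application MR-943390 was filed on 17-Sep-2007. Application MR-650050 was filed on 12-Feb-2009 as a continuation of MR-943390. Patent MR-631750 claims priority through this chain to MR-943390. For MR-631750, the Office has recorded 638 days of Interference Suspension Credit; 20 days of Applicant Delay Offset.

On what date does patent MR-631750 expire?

May 27, 2029

Earliest priority filing: 17 September 2007.
Base term: 17 September 2007 + 20 years → 17 September 2027.
Interference Suspension Credit: +638 days → 16 June 2029.
Applicant Delay Offset: −20 days → 27 May 2029.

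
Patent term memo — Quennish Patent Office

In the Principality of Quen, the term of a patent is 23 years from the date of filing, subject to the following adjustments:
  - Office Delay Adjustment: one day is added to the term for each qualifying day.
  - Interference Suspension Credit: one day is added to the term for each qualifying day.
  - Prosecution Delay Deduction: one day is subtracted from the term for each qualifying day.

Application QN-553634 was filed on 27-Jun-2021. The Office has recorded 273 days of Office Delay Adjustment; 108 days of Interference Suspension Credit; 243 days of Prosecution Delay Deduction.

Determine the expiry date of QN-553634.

Base term: filing date + 23 years → 27 June 2044.
Office Delay Adjustment: +273 days → 27 March 2045.
Interference Suspension Credit: +108 days → 13 July 2045.
Prosecution Delay Deduction: −243 days → 12 November 2044.

November 12, 2044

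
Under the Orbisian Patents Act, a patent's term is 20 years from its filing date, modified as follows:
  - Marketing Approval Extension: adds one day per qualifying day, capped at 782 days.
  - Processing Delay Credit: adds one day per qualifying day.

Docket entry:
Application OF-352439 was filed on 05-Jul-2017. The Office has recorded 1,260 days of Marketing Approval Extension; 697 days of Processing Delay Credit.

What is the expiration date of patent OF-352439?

Base term: filing date + 20 years → 5 July 2037.
Marketing Approval Extension: 1260 days claimed exceeds the 782-day cap, so +782 days → 26 August 2039.
Processing Delay Credit: +697 days → 23 July 2041.

July 23, 2041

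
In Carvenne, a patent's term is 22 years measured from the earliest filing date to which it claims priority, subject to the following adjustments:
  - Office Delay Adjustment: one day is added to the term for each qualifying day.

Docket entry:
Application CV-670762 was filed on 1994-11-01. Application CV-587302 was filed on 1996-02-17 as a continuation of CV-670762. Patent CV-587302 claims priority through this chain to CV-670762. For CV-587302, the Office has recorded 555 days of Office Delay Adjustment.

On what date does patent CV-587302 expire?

Earliest priority filing: 1 November 1994.
Base term: 1 November 1994 + 22 years → 1 November 2016.
Office Delay Adjustment: +555 days → 10 May 2018.

May 10, 2018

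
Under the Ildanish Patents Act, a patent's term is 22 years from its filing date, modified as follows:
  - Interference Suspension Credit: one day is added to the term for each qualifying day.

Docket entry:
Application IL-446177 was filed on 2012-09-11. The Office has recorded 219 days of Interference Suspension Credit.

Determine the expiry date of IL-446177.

2035-04-18

Base term: filing date + 22 years → 11 September 2034.
Interference Suspension Credit: +219 days → 18 April 2035.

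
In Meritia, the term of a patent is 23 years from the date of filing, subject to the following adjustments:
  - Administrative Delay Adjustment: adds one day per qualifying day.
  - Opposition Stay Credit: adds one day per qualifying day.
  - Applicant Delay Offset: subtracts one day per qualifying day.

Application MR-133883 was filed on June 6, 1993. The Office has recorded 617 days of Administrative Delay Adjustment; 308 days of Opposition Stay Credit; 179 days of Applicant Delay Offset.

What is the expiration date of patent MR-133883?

Base term: filing date + 23 years → 6 June 2016.
Administrative Delay Adjustment: +617 days → 13 February 2018.
Opposition Stay Credit: +308 days → 18 December 2018.
Applicant Delay Offset: −179 days → 22 June 2018.

2018-06-22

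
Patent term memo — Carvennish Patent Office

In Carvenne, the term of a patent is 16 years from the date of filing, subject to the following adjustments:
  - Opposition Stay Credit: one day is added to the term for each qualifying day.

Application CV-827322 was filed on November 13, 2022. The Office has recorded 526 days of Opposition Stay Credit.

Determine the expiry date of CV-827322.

April 22, 2040

Base term: filing date + 16 years → 13 November 2038.
Opposition Stay Credit: +526 days → 22 April 2040.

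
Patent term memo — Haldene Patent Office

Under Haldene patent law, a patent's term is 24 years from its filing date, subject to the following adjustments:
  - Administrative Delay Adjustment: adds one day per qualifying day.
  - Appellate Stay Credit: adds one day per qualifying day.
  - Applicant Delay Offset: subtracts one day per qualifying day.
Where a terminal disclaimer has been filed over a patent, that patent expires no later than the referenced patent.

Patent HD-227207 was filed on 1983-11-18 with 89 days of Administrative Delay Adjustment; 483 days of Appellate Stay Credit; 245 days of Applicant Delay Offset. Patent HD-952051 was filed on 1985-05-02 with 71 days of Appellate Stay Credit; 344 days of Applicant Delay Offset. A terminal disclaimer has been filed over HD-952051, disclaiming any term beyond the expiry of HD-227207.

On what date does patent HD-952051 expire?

Natural term of HD-952051:
  Base: filing + 24 years → 2 May 2009.
  Appellate Stay Credit: +71 days → 12 July 2009.
  Applicant Delay Offset: −344 days → 2 August 2008.
Expiry of referenced patent HD-227207:
  Base: filing + 24 years → 18 November 2007.
  Administrative Delay Adjustment: +89 days → 15 February 2008.
  Appellate Stay Credit: +483 days → 12 June 2009.
  Applicant Delay Offset: −245 days → 10 October 2008.
Terminal disclaimer: HD-952051 expires on the earlier of 2 August 2008 and 10 October 2008.

August 2, 2008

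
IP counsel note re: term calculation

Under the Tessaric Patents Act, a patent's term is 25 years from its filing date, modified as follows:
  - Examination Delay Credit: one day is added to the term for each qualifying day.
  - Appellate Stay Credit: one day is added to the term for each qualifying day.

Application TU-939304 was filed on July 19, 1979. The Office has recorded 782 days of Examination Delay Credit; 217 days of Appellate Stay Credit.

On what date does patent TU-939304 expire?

April 14, 2007

Base term: filing date + 25 years → 19 July 2004.
Examination Delay Credit: +782 days → 9 September 2006.
Appellate Stay Credit: +217 days → 14 April 2007.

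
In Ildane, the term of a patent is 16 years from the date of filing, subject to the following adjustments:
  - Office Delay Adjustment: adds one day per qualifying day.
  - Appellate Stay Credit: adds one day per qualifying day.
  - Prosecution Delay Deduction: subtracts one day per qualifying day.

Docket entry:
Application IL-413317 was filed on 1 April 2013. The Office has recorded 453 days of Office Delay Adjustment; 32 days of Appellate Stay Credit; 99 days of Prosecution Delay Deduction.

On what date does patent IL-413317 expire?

Base term: filing date + 16 years → 1 April 2029.
Office Delay Adjustment: +453 days → 28 June 2030.
Appellate Stay Credit: +32 days → 30 July 2030.
Prosecution Delay Deduction: −99 days → 22 April 2030.

2030-04-22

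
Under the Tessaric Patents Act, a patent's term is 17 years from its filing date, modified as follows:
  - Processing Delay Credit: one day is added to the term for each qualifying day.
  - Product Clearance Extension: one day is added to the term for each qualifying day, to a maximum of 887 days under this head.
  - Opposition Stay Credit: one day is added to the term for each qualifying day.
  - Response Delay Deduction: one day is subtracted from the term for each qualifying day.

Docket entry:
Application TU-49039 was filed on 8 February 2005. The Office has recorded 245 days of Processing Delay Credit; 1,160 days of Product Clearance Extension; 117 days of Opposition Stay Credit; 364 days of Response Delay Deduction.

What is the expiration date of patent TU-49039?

2024-07-12

Base term: filing date + 17 years → 8 February 2022.
Processing Delay Credit: +245 days → 11 October 2022.
Product Clearance Extension: 1160 days claimed exceeds the 887-day cap, so +887 days → 16 March 2025.
Opposition Stay Credit: +117 days → 11 July 2025.
Response Delay Deduction: −364 days → 12 July 2024.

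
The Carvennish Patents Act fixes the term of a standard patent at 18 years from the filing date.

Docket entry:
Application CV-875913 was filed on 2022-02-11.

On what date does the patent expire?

February 11, 2040

Filing date + 18 years → 11 February 2040.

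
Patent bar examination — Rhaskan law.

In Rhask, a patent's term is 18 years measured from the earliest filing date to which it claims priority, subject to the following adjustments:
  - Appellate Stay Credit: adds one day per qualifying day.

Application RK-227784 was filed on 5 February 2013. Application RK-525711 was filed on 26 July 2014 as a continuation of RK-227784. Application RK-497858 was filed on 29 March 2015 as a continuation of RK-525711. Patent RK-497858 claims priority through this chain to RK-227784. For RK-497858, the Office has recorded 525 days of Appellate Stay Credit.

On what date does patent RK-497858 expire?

Earliest priority filing: 5 February 2013.
Base term: 5 February 2013 + 18 years → 5 February 2031.
Appellate Stay Credit: +525 days → 14 July 2032.

July 14, 2032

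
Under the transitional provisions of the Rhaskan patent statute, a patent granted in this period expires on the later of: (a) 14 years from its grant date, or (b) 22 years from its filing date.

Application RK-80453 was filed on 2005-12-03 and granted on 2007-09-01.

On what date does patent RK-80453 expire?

December 3, 2027

(a) grant + 14 years → 1 September 2021.
(b) filing + 22 years → 3 December 2027.
Later of the two: 3 December 2027.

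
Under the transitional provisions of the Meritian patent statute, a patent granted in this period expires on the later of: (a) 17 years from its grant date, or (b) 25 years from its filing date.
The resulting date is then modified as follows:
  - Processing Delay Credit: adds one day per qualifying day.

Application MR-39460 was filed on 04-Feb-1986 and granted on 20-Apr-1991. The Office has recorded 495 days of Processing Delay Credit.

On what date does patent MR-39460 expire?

June 13, 2012

(a) grant + 17 years → 20 April 2008.
(b) filing + 25 years → 4 February 2011.
Later of the two: 4 February 2011.
Processing Delay Credit: +495 days → 13 June 2012.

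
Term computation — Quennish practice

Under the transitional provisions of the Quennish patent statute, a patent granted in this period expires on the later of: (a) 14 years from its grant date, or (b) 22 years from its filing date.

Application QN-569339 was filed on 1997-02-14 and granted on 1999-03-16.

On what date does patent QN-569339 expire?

February 14, 2019

(a) grant + 14 years → 16 March 2013.
(b) filing + 22 years → 14 February 2019.
Later of the two: 14 February 2019.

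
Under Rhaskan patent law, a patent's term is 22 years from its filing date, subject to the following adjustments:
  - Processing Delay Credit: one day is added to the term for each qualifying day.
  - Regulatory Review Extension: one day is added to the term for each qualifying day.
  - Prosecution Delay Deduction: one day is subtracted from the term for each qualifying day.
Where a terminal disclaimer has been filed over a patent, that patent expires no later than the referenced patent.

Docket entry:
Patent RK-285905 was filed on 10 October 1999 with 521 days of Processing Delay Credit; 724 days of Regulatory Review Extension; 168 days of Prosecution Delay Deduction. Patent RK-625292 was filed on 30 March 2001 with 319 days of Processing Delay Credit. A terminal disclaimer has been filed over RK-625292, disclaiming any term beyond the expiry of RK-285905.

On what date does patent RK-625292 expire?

2024-02-12

Natural term of RK-625292:
  Base: filing + 22 years → 30 March 2023.
  Processing Delay Credit: +319 days → 12 February 2024.
Expiry of referenced patent RK-285905:
  Base: filing + 22 years → 10 October 2021.
  Processing Delay Credit: +521 days → 15 March 2023.
  Regulatory Review Extension: +724 days → 8 March 2025.
  Prosecution Delay Deduction: −168 days → 21 September 2024.
Terminal disclaimer: RK-625292 expires on the earlier of 12 February 2024 and 21 September 2024.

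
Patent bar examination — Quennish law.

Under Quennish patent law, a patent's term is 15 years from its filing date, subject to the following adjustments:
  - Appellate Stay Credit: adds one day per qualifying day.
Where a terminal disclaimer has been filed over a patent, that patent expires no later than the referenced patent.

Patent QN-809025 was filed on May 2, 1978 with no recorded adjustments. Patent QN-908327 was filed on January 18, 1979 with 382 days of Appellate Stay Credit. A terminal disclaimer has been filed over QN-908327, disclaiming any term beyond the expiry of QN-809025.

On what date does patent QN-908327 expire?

Natural term of QN-908327:
  Base: filing + 15 years → 18 January 1994.
  Appellate Stay Credit: +382 days → 4 February 1995.
Expiry of referenced patent QN-809025:
  Base: filing + 15 years → 2 May 1993.
Terminal disclaimer: QN-908327 expires on the earlier of 4 February 1995 and 2 May 1993.

May 2, 1993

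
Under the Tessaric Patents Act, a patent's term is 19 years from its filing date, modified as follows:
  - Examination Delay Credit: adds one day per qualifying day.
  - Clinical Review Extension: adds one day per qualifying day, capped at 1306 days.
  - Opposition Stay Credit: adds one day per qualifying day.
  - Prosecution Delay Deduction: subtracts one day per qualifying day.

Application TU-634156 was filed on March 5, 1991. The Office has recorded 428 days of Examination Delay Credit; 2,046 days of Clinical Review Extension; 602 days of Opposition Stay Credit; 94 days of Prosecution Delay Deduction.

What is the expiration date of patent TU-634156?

Base term: filing date + 19 years → 5 March 2010.
Examination Delay Credit: +428 days → 7 May 2011.
Clinical Review Extension: 2046 days claimed exceeds the 1306-day cap, so +1306 days → 3 December 2014.
Opposition Stay Credit: +602 days → 27 July 2016.
Prosecution Delay Deduction: −94 days → 24 April 2016.

2016-04-24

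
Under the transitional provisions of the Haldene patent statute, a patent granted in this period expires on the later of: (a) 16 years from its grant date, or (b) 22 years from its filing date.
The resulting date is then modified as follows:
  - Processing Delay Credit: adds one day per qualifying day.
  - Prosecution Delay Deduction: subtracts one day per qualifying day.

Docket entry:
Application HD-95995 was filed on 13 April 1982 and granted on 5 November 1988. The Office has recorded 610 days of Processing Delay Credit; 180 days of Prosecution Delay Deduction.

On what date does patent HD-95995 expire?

January 9, 2006

(a) grant + 16 years → 5 November 2004.
(b) filing + 22 years → 13 April 2004.
Later of the two: 5 November 2004.
Processing Delay Credit: +610 days → 8 July 2006.
Prosecution Delay Deduction: −180 days → 9 January 2006.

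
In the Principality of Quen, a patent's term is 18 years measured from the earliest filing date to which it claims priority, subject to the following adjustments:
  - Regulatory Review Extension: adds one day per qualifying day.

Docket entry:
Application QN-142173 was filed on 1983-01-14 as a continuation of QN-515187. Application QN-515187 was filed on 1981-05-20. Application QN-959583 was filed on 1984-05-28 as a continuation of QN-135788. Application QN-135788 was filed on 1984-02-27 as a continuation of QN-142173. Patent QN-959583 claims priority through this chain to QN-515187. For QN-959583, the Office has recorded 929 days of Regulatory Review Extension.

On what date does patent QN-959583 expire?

December 4, 2001

Earliest priority filing: 20 May 1981.
Base term: 20 May 1981 + 18 years → 20 May 1999.
Regulatory Review Extension: +929 days → 4 December 2001.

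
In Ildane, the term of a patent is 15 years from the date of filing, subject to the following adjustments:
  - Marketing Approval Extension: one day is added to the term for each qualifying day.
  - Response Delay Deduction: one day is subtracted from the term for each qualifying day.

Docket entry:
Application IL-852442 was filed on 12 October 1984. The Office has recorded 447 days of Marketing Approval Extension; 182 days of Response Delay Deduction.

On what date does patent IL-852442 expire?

Base term: filing date + 15 years → 12 October 1999.
Marketing Approval Extension: +447 days → 1 January 2001.
Response Delay Deduction: −182 days → 3 July 2000.

2000-07-03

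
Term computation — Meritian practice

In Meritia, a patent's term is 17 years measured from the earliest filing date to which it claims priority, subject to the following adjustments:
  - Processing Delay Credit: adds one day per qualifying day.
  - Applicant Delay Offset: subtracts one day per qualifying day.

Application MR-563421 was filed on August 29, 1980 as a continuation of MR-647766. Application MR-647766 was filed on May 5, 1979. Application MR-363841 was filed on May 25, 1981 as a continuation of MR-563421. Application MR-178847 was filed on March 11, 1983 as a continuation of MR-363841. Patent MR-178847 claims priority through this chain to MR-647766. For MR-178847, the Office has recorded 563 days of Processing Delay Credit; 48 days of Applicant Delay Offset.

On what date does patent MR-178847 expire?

October 2, 1997

Earliest priority filing: 5 May 1979.
Base term: 5 May 1979 + 17 years → 5 May 1996.
Processing Delay Credit: +563 days → 19 November 1997.
Applicant Delay Offset: −48 days → 2 October 1997.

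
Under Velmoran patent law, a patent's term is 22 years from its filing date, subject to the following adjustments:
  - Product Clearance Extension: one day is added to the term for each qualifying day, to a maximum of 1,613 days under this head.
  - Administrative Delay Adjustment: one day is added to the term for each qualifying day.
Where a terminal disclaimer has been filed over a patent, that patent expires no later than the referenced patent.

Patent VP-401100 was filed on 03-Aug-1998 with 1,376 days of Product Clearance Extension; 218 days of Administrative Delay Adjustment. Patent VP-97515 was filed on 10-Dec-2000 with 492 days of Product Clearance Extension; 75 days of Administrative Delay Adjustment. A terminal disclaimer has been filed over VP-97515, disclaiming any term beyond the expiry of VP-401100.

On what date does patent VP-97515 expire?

Natural term of VP-97515:
  Base: filing + 22 years → 10 December 2022.
  Product Clearance Extension: 492 days (within the 1613-day cap) → +492 days → 15 April 2024.
  Administrative Delay Adjustment: +75 days → 29 June 2024.
Expiry of referenced patent VP-401100:
  Base: filing + 22 years → 3 August 2020.
  Product Clearance Extension: 1376 days (within the 1613-day cap) → +1376 days → 10 May 2024.
  Administrative Delay Adjustment: +218 days → 14 December 2024.
Terminal disclaimer: VP-97515 expires on the earlier of 29 June 2024 and 14 December 2024.

June 29, 2024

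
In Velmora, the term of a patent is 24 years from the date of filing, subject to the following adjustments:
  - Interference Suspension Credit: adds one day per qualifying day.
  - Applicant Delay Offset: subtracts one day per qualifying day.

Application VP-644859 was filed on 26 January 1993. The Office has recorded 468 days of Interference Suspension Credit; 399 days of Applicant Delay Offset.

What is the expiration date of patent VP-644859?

Base term: filing date + 24 years → 26 January 2017.
Interference Suspension Credit: +468 days → 9 May 2018.
Applicant Delay Offset: −399 days → 5 April 2017.

2017-04-05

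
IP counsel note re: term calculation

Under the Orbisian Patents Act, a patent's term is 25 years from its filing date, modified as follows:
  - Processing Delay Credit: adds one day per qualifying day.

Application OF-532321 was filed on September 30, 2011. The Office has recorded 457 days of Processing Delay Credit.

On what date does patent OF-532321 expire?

December 31, 2037

Base term: filing date + 25 years → 30 September 2036.
Processing Delay Credit: +457 days → 31 December 2037.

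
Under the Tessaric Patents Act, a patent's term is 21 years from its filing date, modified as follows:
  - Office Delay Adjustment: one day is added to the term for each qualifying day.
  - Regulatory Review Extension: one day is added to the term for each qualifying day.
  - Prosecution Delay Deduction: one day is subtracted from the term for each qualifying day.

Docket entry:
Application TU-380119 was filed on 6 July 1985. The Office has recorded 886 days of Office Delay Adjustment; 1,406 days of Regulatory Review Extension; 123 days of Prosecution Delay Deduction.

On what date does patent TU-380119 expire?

Base term: filing date + 21 years → 6 July 2006.
Office Delay Adjustment: +886 days → 8 December 2008.
Regulatory Review Extension: +1406 days → 14 October 2012.
Prosecution Delay Deduction: −123 days → 13 June 2012.

2012-06-13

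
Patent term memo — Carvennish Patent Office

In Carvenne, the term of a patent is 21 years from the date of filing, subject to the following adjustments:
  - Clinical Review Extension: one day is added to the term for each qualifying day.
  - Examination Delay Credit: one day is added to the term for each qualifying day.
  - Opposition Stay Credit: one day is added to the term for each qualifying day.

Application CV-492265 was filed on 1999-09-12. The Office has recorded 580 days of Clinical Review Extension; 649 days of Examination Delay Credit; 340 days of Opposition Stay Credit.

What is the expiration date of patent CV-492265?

Base term: filing date + 21 years → 12 September 2020.
Clinical Review Extension: +580 days → 15 April 2022.
Examination Delay Credit: +649 days → 24 January 2024.
Opposition Stay Credit: +340 days → 29 December 2024.

2024-12-29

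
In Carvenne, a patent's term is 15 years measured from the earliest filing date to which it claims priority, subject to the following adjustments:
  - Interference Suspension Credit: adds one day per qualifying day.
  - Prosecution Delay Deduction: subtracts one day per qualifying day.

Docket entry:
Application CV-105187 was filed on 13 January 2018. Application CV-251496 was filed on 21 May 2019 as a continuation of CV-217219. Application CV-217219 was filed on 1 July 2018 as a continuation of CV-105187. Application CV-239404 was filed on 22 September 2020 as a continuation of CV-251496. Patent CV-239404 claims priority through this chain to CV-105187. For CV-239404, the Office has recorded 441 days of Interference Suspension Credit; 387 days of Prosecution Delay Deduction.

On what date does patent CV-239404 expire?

2033-03-08

Earliest priority filing: 13 January 2018.
Base term: 13 January 2018 + 15 years → 13 January 2033.
Interference Suspension Credit: +441 days → 30 March 2034.
Prosecution Delay Deduction: −387 days → 8 March 2033.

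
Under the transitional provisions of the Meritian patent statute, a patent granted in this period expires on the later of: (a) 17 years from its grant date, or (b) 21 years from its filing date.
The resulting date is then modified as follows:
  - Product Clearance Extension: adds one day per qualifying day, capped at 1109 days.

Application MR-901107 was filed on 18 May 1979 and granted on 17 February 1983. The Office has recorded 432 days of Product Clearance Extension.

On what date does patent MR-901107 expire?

(a) grant + 17 years → 17 February 2000.
(b) filing + 21 years → 18 May 2000.
Later of the two: 18 May 2000.
Product Clearance Extension: 432 days (within the 1109-day cap) → +432 days → 24 July 2001.

July 24, 2001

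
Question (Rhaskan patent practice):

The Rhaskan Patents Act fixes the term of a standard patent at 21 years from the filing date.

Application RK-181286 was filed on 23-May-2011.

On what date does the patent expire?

May 23, 2032

Filing date + 21 years → 23 May 2032.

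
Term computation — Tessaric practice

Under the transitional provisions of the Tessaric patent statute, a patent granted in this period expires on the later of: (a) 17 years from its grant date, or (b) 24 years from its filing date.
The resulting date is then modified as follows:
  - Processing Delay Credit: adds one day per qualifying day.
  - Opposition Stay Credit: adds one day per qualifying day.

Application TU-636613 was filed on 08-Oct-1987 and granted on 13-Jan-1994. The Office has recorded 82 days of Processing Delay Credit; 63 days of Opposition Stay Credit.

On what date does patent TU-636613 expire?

(a) grant + 17 years → 13 January 2011.
(b) filing + 24 years → 8 October 2011.
Later of the two: 8 October 2011.
Processing Delay Credit: +82 days → 29 December 2011.
Opposition Stay Credit: +63 days → 1 March 2012.

March 1, 2012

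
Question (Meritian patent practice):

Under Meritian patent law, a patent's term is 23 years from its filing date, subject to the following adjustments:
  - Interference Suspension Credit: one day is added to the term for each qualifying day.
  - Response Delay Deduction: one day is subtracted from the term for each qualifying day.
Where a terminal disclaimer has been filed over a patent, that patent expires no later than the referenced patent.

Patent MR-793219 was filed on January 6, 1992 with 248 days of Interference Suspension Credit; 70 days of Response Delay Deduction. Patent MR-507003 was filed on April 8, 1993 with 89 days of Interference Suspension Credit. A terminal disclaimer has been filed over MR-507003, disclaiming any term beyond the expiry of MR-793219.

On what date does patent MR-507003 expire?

Natural term of MR-507003:
  Base: filing + 23 years → 8 April 2016.
  Interference Suspension Credit: +89 days → 6 July 2016.
Expiry of referenced patent MR-793219:
  Base: filing + 23 years → 6 January 2015.
  Interference Suspension Credit: +248 days → 11 September 2015.
  Response Delay Deduction: −70 days → 3 July 2015.
Terminal disclaimer: MR-507003 expires on the earlier of 6 July 2016 and 3 July 2015.

July 3, 2015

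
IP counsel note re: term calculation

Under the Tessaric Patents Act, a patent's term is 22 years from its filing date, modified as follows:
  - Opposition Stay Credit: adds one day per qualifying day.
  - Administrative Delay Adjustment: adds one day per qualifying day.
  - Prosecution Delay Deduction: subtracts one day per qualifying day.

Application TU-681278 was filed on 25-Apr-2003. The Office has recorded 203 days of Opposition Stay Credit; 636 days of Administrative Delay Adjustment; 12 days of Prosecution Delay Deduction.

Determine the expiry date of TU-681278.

July 31, 2027

Base term: filing date + 22 years → 25 April 2025.
Opposition Stay Credit: +203 days → 14 November 2025.
Administrative Delay Adjustment: +636 days → 12 August 2027.
Prosecution Delay Deduction: −12 days → 31 July 2027.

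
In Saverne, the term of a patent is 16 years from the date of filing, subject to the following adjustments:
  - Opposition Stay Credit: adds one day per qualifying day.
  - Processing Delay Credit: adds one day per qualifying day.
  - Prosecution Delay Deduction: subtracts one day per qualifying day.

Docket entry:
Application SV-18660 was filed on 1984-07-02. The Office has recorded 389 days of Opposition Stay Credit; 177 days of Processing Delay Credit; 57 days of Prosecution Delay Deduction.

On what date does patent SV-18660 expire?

November 23, 2001

Base term: filing date + 16 years → 2 July 2000.
Opposition Stay Credit: +389 days → 26 July 2001.
Processing Delay Credit: +177 days → 19 January 2002.
Prosecution Delay Deduction: −57 days → 23 November 2001.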